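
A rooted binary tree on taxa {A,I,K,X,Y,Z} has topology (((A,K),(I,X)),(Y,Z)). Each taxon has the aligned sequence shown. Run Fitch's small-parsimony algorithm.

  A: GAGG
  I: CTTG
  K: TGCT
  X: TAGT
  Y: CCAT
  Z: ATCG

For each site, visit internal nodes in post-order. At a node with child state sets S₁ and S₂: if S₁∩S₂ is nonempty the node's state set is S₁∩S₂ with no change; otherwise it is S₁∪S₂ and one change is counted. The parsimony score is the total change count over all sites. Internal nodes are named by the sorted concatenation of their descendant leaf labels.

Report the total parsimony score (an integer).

[col 0] AK: children A:{G}, K:{T} ∪→ {G,T}; cost 1
[col 0] IX: children I:{C}, X:{T} ∪→ {C,T}; cost 1
[col 0] AIKX: children AK:{G,T}, IX:{C,T} ∩→ {T}; cost 0
[col 0] YZ: children Y:{C}, Z:{A} ∪→ {A,C}; cost 1
[col 0] AIKXYZ: children AIKX:{T}, YZ:{A,C} ∪→ {A,C,T}; cost 1
[col 1] AK: children A:{A}, K:{G} ∪→ {A,G}; cost 1
[col 1] IX: children I:{T}, X:{A} ∪→ {A,T}; cost 1
[col 1] AIKX: children AK:{A,G}, IX:{A,T} ∩→ {A}; cost 0
[col 1] YZ: children Y:{C}, Z:{T} ∪→ {C,T}; cost 1
[col 1] AIKXYZ: children AIKX:{A}, YZ:{C,T} ∪→ {A,C,T}; cost 1
[col 2] AK: children A:{G}, K:{C} ∪→ {C,G}; cost 1
[col 2] IX: children I:{T}, X:{G} ∪→ {G,T}; cost 1
[col 2] AIKX: children AK:{C,G}, IX:{G,T} ∩→ {G}; cost 0
[col 2] YZ: children Y:{A}, Z:{C} ∪→ {A,C}; cost 1
[col 2] AIKXYZ: children AIKX:{G}, YZ:{A,C} ∪→ {A,C,G}; cost 1
[col 3] AK: children A:{G}, K:{T} ∪→ {G,T}; cost 1
[col 3] IX: children I:{G}, X:{T} ∪→ {G,T}; cost 1
[col 3] AIKX: children AK:{G,T}, IX:{G,T} ∩→ {G,T}; cost 0
[col 3] YZ: children Y:{T}, Z:{G} ∪→ {G,T}; cost 1
[col 3] AIKXYZ: children AIKX:{G,T}, YZ:{G,T} ∩→ {G,T}; cost 0
per-site changes: [4, 4, 4, 3]; total = 15

15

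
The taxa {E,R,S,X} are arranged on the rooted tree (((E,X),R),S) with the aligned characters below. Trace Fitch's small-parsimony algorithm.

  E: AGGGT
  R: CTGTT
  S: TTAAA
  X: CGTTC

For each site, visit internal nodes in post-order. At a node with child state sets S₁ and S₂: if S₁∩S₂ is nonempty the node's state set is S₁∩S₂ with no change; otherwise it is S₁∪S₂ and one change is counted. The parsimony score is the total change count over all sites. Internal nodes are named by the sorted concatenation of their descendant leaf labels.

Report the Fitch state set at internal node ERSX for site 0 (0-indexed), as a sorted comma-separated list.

[col 0] EX: children E:{A}, X:{C} ∪→ {A,C}; cost 1
[col 0] ERX: children EX:{A,C}, R:{C} ∩→ {C}; cost 0
[col 0] ERSX: children ERX:{C}, S:{T} ∪→ {C,T}; cost 1
[col 1] EX: children E:{G}, X:{G} ∩→ {G}; cost 0
[col 1] ERX: children EX:{G}, R:{T} ∪→ {G,T}; cost 1
[col 1] ERSX: children ERX:{G,T}, S:{T} ∩→ {T}; cost 0
[col 2] EX: children E:{G}, X:{T} ∪→ {G,T}; cost 1
[col 2] ERX: children EX:{G,T}, R:{G} ∩→ {G}; cost 0
[col 2] ERSX: children ERX:{G}, S:{A} ∪→ {A,G}; cost 1
[col 3] EX: children E:{G}, X:{T} ∪→ {G,T}; cost 1
[col 3] ERX: children EX:{G,T}, R:{T} ∩→ {T}; cost 0
[col 3] ERSX: children ERX:{T}, S:{A} ∪→ {A,T}; cost 1
[col 4] EX: children E:{T}, X:{C} ∪→ {C,T}; cost 1
[col 4] ERX: children EX:{C,T}, R:{T} ∩→ {T}; cost 0
[col 4] ERSX: children ERX:{T}, S:{A} ∪→ {A,T}; cost 1
per-site changes: [2, 1, 2, 2, 2]; total = 9

C,T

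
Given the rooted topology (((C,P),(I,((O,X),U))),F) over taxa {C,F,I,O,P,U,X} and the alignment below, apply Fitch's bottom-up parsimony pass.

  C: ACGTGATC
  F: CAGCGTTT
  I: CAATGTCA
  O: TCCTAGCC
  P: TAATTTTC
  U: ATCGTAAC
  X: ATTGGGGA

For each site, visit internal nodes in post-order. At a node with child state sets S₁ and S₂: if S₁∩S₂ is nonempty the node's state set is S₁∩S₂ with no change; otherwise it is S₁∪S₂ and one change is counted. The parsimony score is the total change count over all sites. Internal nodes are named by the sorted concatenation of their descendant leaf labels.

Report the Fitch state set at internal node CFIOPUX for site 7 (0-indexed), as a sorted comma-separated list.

[col 0] CP: children C:{A}, P:{T} ∪→ {A,T}; cost 1
[col 0] OX: children O:{T}, X:{A} ∪→ {A,T}; cost 1
[col 0] OUX: children OX:{A,T}, U:{A} ∩→ {A}; cost 0
[col 0] IOUX: children I:{C}, OUX:{A} ∪→ {A,C}; cost 1
[col 0] CIOPUX: children CP:{A,T}, IOUX:{A,C} ∩→ {A}; cost 0
[col 0] CFIOPUX: children CIOPUX:{A}, F:{C} ∪→ {A,C}; cost 1
[col 1] CP: children C:{C}, P:{A} ∪→ {A,C}; cost 1
[col 1] OX: children O:{C}, X:{T} ∪→ {C,T}; cost 1
[col 1] OUX: children OX:{C,T}, U:{T} ∩→ {T}; cost 0
[col 1] IOUX: children I:{A}, OUX:{T} ∪→ {A,T}; cost 1
[col 1] CIOPUX: children CP:{A,C}, IOUX:{A,T} ∩→ {A}; cost 0
[col 1] CFIOPUX: children CIOPUX:{A}, F:{A} ∩→ {A}; cost 0
[col 2] CP: children C:{G}, P:{A} ∪→ {A,G}; cost 1
[col 2] OX: children O:{C}, X:{T} ∪→ {C,T}; cost 1
[col 2] OUX: children OX:{C,T}, U:{C} ∩→ {C}; cost 0
[col 2] IOUX: children I:{A}, OUX:{C} ∪→ {A,C}; cost 1
[col 2] CIOPUX: children CP:{A,G}, IOUX:{A,C} ∩→ {A}; cost 0
[col 2] CFIOPUX: children CIOPUX:{A}, F:{G} ∪→ {A,G}; cost 1
[col 3] CP: children C:{T}, P:{T} ∩→ {T}; cost 0
[col 3] OX: children O:{T}, X:{G} ∪→ {G,T}; cost 1
[col 3] OUX: children OX:{G,T}, U:{G} ∩→ {G}; cost 0
[col 3] IOUX: children I:{T}, OUX:{G} ∪→ {G,T}; cost 1
[col 3] CIOPUX: children CP:{T}, IOUX:{G,T} ∩→ {T}; cost 0
[col 3] CFIOPUX: children CIOPUX:{T}, F:{C} ∪→ {C,T}; cost 1
[col 4] CP: children C:{G}, P:{T} ∪→ {G,T}; cost 1
[col 4] OX: children O:{A}, X:{G} ∪→ {A,G}; cost 1
[col 4] OUX: children OX:{A,G}, U:{T} ∪→ {A,G,T}; cost 1
[col 4] IOUX: children I:{G}, OUX:{A,G,T} ∩→ {G}; cost 0
[col 4] CIOPUX: children CP:{G,T}, IOUX:{G} ∩→ {G}; cost 0
[col 4] CFIOPUX: children CIOPUX:{G}, F:{G} ∩→ {G}; cost 0
[col 5] CP: children C:{A}, P:{T} ∪→ {A,T}; cost 1
[col 5] OX: children O:{G}, X:{G} ∩→ {G}; cost 0
[col 5] OUX: children OX:{G}, U:{A} ∪→ {A,G}; cost 1
[col 5] IOUX: children I:{T}, OUX:{A,G} ∪→ {A,G,T}; cost 1
[col 5] CIOPUX: children CP:{A,T}, IOUX:{A,G,T} ∩→ {A,T}; cost 0
[col 5] CFIOPUX: children CIOPUX:{A,T}, F:{T} ∩→ {T}; cost 0
[col 6] CP: children C:{T}, P:{T} ∩→ {T}; cost 0
[col 6] OX: children O:{C}, X:{G} ∪→ {C,G}; cost 1
[col 6] OUX: children OX:{C,G}, U:{A} ∪→ {A,C,G}; cost 1
[col 6] IOUX: children I:{C}, OUX:{A,C,G} ∩→ {C}; cost 0
[col 6] CIOPUX: children CP:{T}, IOUX:{C} ∪→ {C,T}; cost 1
[col 6] CFIOPUX: children CIOPUX:{C,T}, F:{T} ∩→ {T}; cost 0
[col 7] CP: children C:{C}, P:{C} ∩→ {C}; cost 0
[col 7] OX: children O:{C}, X:{A} ∪→ {A,C}; cost 1
[col 7] OUX: children OX:{A,C}, U:{C} ∩→ {C}; cost 0
[col 7] IOUX: children I:{A}, OUX:{C} ∪→ {A,C}; cost 1
[col 7] CIOPUX: children CP:{C}, IOUX:{A,C} ∩→ {C}; cost 0
[col 7] CFIOPUX: children CIOPUX:{C}, F:{T} ∪→ {C,T}; cost 1
per-site changes: [4, 3, 4, 3, 3, 3, 3, 3]; total = 26

C,T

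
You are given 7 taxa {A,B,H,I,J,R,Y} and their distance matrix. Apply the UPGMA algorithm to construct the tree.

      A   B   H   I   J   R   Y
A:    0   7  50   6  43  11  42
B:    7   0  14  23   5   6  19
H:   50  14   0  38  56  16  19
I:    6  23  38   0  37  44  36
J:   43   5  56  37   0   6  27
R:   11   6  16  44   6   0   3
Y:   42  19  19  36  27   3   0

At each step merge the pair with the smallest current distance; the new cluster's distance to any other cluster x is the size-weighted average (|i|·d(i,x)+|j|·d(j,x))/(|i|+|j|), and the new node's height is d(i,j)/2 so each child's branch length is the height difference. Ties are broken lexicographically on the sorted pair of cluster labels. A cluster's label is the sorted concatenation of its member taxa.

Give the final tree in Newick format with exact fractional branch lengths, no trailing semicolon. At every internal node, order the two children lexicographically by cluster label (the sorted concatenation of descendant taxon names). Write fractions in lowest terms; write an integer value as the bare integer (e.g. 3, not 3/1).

((A:3,I:3):271/20,(((B:5/2,J:5/2):19/4,(R:3/2,Y:3/2):23/4):47/8,H:105/8):137/40)

step 1: merge (R,Y) at d=3; branch lengths R→3/2, Y→3/2; new cluster RY
  updated: d(A,RY)=53/2, d(B,RY)=25/2, d(H,RY)=35/2, d(I,RY)=40, d(J,RY)=33/2
step 2: merge (B,J) at d=5; branch lengths B→5/2, J→5/2; new cluster BJ
  updated: d(A,BJ)=25, d(BJ,H)=35, d(BJ,I)=30, d(BJ,RY)=29/2
step 3: merge (A,I) at d=6; branch lengths A→3, I→3; new cluster AI
  updated: d(AI,BJ)=55/2, d(AI,H)=44, d(AI,RY)=133/4
step 4: merge (BJ,RY) at d=29/2; branch lengths BJ→19/4, RY→23/4; new cluster BJRY
  updated: d(AI,BJRY)=243/8, d(BJRY,H)=105/4
step 5: merge (BJRY,H) at d=105/4; branch lengths BJRY→47/8, H→105/8; new cluster BHJRY
  updated: d(AI,BHJRY)=331/10
step 6: merge (AI,BHJRY) at d=331/10; branch lengths AI→271/20, BHJRY→137/40; new cluster ABHIJRY
final tree: ((A:3,I:3):271/20,(((B:5/2,J:5/2):19/4,(R:3/2,Y:3/2):23/4):47/8,H:105/8):137/40)
total length: 2419/40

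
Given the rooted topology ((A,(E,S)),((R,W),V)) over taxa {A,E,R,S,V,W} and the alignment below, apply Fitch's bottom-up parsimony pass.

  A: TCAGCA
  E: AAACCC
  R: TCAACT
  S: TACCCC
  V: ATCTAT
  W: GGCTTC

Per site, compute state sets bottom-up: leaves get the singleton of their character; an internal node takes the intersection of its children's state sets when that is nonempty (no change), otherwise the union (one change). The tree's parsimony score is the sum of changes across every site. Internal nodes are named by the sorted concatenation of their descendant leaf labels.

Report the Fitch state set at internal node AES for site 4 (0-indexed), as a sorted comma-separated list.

C

site 0, node ES: E={A} ∪ S={T} → {A,T} (+1)
site 0, node AES: A={T} ∩ ES={A,T} → {T} (+0)
site 0, node RW: R={T} ∪ W={G} → {G,T} (+1)
site 0, node RVW: RW={G,T} ∪ V={A} → {A,G,T} (+1)
site 0, node AERSVW: AES={T} ∩ RVW={A,G,T} → {T} (+0)
site 1, node ES: E={A} ∩ S={A} → {A} (+0)
site 1, node AES: A={C} ∪ ES={A} → {A,C} (+1)
site 1, node RW: R={C} ∪ W={G} → {C,G} (+1)
site 1, node RVW: RW={C,G} ∪ V={T} → {C,G,T} (+1)
site 1, node AERSVW: AES={A,C} ∩ RVW={C,G,T} → {C} (+0)
site 2, node ES: E={A} ∪ S={C} → {A,C} (+1)
site 2, node AES: A={A} ∩ ES={A,C} → {A} (+0)
site 2, node RW: R={A} ∪ W={C} → {A,C} (+1)
site 2, node RVW: RW={A,C} ∩ V={C} → {C} (+0)
site 2, node AERSVW: AES={A} ∪ RVW={C} → {A,C} (+1)
site 3, node ES: E={C} ∩ S={C} → {C} (+0)
site 3, node AES: A={G} ∪ ES={C} → {C,G} (+1)
site 3, node RW: R={A} ∪ W={T} → {A,T} (+1)
site 3, node RVW: RW={A,T} ∩ V={T} → {T} (+0)
site 3, node AERSVW: AES={C,G} ∪ RVW={T} → {C,G,T} (+1)
site 4, node ES: E={C} ∩ S={C} → {C} (+0)
site 4, node AES: A={C} ∩ ES={C} → {C} (+0)
site 4, node RW: R={C} ∪ W={T} → {C,T} (+1)
site 4, node RVW: RW={C,T} ∪ V={A} → {A,C,T} (+1)
site 4, node AERSVW: AES={C} ∩ RVW={A,C,T} → {C} (+0)
site 5, node ES: E={C} ∩ S={C} → {C} (+0)
site 5, node AES: A={A} ∪ ES={C} → {A,C} (+1)
site 5, node RW: R={T} ∪ W={C} → {C,T} (+1)
site 5, node RVW: RW={C,T} ∩ V={T} → {T} (+0)
site 5, node AERSVW: AES={A,C} ∪ RVW={T} → {A,C,T} (+1)
per-site changes: [3, 3, 3, 3, 2, 3]; total = 17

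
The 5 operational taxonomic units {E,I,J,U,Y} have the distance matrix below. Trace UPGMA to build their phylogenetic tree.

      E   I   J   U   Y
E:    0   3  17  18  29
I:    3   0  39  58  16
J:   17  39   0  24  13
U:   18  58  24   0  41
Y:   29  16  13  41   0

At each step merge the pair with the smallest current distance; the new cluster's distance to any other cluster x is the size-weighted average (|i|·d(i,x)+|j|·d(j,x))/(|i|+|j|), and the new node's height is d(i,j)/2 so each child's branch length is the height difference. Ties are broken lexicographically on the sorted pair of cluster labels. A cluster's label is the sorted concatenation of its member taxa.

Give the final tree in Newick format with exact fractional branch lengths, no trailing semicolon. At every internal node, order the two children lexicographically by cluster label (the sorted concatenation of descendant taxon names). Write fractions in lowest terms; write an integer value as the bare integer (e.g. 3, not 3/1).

iteration 1: select E,I (d=3); attach at lengths (3/2, 3/2); label the merged cluster EI
  updated: d(EI,J)=28, d(EI,U)=38, d(EI,Y)=45/2
iteration 2: select J,Y (d=13); attach at lengths (13/2, 13/2); label the merged cluster JY
  updated: d(EI,JY)=101/4, d(JY,U)=65/2
iteration 3: select EI,JY (d=101/4); attach at lengths (89/8, 49/8); label the merged cluster EIJY
  updated: d(EIJY,U)=141/4
iteration 4: select EIJY,U (d=141/4); attach at lengths (5, 141/8); label the merged cluster EIJUY
final tree: (((E:3/2,I:3/2):89/8,(J:13/2,Y:13/2):49/8):5,U:141/8)
total length: 447/8

(((E:3/2,I:3/2):89/8,(J:13/2,Y:13/2):49/8):5,U:141/8)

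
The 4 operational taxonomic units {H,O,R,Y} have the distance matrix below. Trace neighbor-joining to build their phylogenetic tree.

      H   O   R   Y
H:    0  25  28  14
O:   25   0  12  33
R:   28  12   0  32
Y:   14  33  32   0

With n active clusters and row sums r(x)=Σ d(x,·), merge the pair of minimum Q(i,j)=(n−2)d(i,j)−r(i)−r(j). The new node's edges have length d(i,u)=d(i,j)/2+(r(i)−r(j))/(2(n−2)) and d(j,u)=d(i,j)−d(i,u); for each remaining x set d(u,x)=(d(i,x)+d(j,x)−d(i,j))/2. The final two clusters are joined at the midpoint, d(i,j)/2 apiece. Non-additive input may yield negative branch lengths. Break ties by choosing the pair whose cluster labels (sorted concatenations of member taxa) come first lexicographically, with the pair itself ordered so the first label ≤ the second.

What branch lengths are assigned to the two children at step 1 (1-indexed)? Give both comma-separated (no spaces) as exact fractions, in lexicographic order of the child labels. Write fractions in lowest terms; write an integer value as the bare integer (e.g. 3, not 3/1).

iteration 1: select H,Y (d=14, Q=-118); attach at lengths (4, 10); label the merged cluster HY
  updated: d(HY,O)=22, d(HY,R)=23
iteration 2: select HY,O (d=22, Q=-57); attach at lengths (33/2, 11/2); label the merged cluster HOY
  updated: d(HOY,R)=13/2
iteration 3: select HOY,R (d=13/2); attach at lengths (13/4, 13/4); label the merged cluster HORY
final tree: (((H:4,Y:10):33/2,O:11/2):13/4,R:13/4)
total length: 85/2

4,10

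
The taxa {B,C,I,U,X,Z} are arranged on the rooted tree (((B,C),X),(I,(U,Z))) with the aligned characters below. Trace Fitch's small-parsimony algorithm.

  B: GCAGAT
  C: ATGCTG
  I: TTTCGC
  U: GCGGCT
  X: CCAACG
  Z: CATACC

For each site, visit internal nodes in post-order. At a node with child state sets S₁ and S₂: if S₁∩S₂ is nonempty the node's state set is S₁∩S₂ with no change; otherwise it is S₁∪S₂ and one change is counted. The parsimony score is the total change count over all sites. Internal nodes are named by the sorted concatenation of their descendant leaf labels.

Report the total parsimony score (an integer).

[col 0] BC: children B:{G}, C:{A} ∪→ {A,G}; cost 1
[col 0] BCX: children BC:{A,G}, X:{C} ∪→ {A,C,G}; cost 1
[col 0] UZ: children U:{G}, Z:{C} ∪→ {C,G}; cost 1
[col 0] IUZ: children I:{T}, UZ:{C,G} ∪→ {C,G,T}; cost 1
[col 0] BCIUXZ: children BCX:{A,C,G}, IUZ:{C,G,T} ∩→ {C,G}; cost 0
[col 1] BC: children B:{C}, C:{T} ∪→ {C,T}; cost 1
[col 1] BCX: children BC:{C,T}, X:{C} ∩→ {C}; cost 0
[col 1] UZ: children U:{C}, Z:{A} ∪→ {A,C}; cost 1
[col 1] IUZ: children I:{T}, UZ:{A,C} ∪→ {A,C,T}; cost 1
[col 1] BCIUXZ: children BCX:{C}, IUZ:{A,C,T} ∩→ {C}; cost 0
[col 2] BC: children B:{A}, C:{G} ∪→ {A,G}; cost 1
[col 2] BCX: children BC:{A,G}, X:{A} ∩→ {A}; cost 0
[col 2] UZ: children U:{G}, Z:{T} ∪→ {G,T}; cost 1
[col 2] IUZ: children I:{T}, UZ:{G,T} ∩→ {T}; cost 0
[col 2] BCIUXZ: children BCX:{A}, IUZ:{T} ∪→ {A,T}; cost 1
[col 3] BC: children B:{G}, C:{C} ∪→ {C,G}; cost 1
[col 3] BCX: children BC:{C,G}, X:{A} ∪→ {A,C,G}; cost 1
[col 3] UZ: children U:{G}, Z:{A} ∪→ {A,G}; cost 1
[col 3] IUZ: children I:{C}, UZ:{A,G} ∪→ {A,C,G}; cost 1
[col 3] BCIUXZ: children BCX:{A,C,G}, IUZ:{A,C,G} ∩→ {A,C,G}; cost 0
[col 4] BC: children B:{A}, C:{T} ∪→ {A,T}; cost 1
[col 4] BCX: children BC:{A,T}, X:{C} ∪→ {A,C,T}; cost 1
[col 4] UZ: children U:{C}, Z:{C} ∩→ {C}; cost 0
[col 4] IUZ: children I:{G}, UZ:{C} ∪→ {C,G}; cost 1
[col 4] BCIUXZ: children BCX:{A,C,T}, IUZ:{C,G} ∩→ {C}; cost 0
[col 5] BC: children B:{T}, C:{G} ∪→ {G,T}; cost 1
[col 5] BCX: children BC:{G,T}, X:{G} ∩→ {G}; cost 0
[col 5] UZ: children U:{T}, Z:{C} ∪→ {C,T}; cost 1
[col 5] IUZ: children I:{C}, UZ:{C,T} ∩→ {C}; cost 0
[col 5] BCIUXZ: children BCX:{G}, IUZ:{C} ∪→ {C,G}; cost 1
per-site changes: [4, 3, 3, 4, 3, 3]; total = 20

20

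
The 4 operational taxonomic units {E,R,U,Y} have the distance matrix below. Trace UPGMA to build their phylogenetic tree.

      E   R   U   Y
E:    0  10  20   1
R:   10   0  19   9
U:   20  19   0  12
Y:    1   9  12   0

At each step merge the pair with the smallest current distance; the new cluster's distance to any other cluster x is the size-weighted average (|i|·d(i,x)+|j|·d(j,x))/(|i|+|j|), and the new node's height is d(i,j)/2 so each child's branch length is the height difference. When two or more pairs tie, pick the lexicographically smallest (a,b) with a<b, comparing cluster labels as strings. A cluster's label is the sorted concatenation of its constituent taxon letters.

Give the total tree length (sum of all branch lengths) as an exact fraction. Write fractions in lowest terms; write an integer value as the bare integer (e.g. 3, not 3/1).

89/4

1. join E+Y (d=1) ⇒ EY; edges |E|=1/2, |Y|=1/2
  updated: d(EY,R)=19/2, d(EY,U)=16
2. join EY+R (d=19/2) ⇒ ERY; edges |EY|=17/4, |R|=19/4
  updated: d(ERY,U)=17
3. join ERY+U (d=17) ⇒ ERUY; edges |ERY|=15/4, |U|=17/2
final tree: (((E:1/2,Y:1/2):17/4,R:19/4):15/4,U:17/2)
total length: 89/4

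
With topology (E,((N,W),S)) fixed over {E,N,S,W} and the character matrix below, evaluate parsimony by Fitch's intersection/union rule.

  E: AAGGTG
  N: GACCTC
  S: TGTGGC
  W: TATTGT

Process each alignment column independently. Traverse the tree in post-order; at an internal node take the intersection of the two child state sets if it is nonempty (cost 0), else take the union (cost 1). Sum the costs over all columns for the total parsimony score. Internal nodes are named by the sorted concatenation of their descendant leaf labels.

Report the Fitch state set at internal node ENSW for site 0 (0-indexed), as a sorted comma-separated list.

A,T

site 0, node NW: N={G} ∪ W={T} → {G,T} (+1)
site 0, node NSW: NW={G,T} ∩ S={T} → {T} (+0)
site 0, node ENSW: E={A} ∪ NSW={T} → {A,T} (+1)
site 1, node NW: N={A} ∩ W={A} → {A} (+0)
site 1, node NSW: NW={A} ∪ S={G} → {A,G} (+1)
site 1, node ENSW: E={A} ∩ NSW={A,G} → {A} (+0)
site 2, node NW: N={C} ∪ W={T} → {C,T} (+1)
site 2, node NSW: NW={C,T} ∩ S={T} → {T} (+0)
site 2, node ENSW: E={G} ∪ NSW={T} → {G,T} (+1)
site 3, node NW: N={C} ∪ W={T} → {C,T} (+1)
site 3, node NSW: NW={C,T} ∪ S={G} → {C,G,T} (+1)
site 3, node ENSW: E={G} ∩ NSW={C,G,T} → {G} (+0)
site 4, node NW: N={T} ∪ W={G} → {G,T} (+1)
site 4, node NSW: NW={G,T} ∩ S={G} → {G} (+0)
site 4, node ENSW: E={T} ∪ NSW={G} → {G,T} (+1)
site 5, node NW: N={C} ∪ W={T} → {C,T} (+1)
site 5, node NSW: NW={C,T} ∩ S={C} → {C} (+0)
site 5, node ENSW: E={G} ∪ NSW={C} → {C,G} (+1)
per-site changes: [2, 1, 2, 2, 2, 2]; total = 11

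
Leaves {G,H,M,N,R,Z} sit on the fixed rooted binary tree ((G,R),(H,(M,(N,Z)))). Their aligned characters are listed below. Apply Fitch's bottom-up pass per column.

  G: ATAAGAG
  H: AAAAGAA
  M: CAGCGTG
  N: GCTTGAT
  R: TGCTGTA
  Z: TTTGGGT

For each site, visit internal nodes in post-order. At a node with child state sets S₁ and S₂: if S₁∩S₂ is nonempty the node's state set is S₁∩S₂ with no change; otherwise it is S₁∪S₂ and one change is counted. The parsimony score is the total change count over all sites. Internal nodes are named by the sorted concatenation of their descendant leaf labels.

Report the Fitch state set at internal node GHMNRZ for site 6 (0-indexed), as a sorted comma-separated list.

A,G

GR@0: {A} ∪ {T} = {A,T} (union, +1)
NZ@0: {G} ∪ {T} = {G,T} (union, +1)
MNZ@0: {C} ∪ {G,T} = {C,G,T} (union, +1)
HMNZ@0: {A} ∪ {C,G,T} = {A,C,G,T} (union, +1)
GHMNRZ@0: {A,T} ∩ {A,C,G,T} = {A,T} (intersection, +0)
GR@1: {T} ∪ {G} = {G,T} (union, +1)
NZ@1: {C} ∪ {T} = {C,T} (union, +1)
MNZ@1: {A} ∪ {C,T} = {A,C,T} (union, +1)
HMNZ@1: {A} ∩ {A,C,T} = {A} (intersection, +0)
GHMNRZ@1: {G,T} ∪ {A} = {A,G,T} (union, +1)
GR@2: {A} ∪ {C} = {A,C} (union, +1)
NZ@2: {T} ∩ {T} = {T} (intersection, +0)
MNZ@2: {G} ∪ {T} = {G,T} (union, +1)
HMNZ@2: {A} ∪ {G,T} = {A,G,T} (union, +1)
GHMNRZ@2: {A,C} ∩ {A,G,T} = {A} (intersection, +0)
GR@3: {A} ∪ {T} = {A,T} (union, +1)
NZ@3: {T} ∪ {G} = {G,T} (union, +1)
MNZ@3: {C} ∪ {G,T} = {C,G,T} (union, +1)
HMNZ@3: {A} ∪ {C,G,T} = {A,C,G,T} (union, +1)
GHMNRZ@3: {A,T} ∩ {A,C,G,T} = {A,T} (intersection, +0)
GR@4: {G} ∩ {G} = {G} (intersection, +0)
NZ@4: {G} ∩ {G} = {G} (intersection, +0)
MNZ@4: {G} ∩ {G} = {G} (intersection, +0)
HMNZ@4: {G} ∩ {G} = {G} (intersection, +0)
GHMNRZ@4: {G} ∩ {G} = {G} (intersection, +0)
GR@5: {A} ∪ {T} = {A,T} (union, +1)
NZ@5: {A} ∪ {G} = {A,G} (union, +1)
MNZ@5: {T} ∪ {A,G} = {A,G,T} (union, +1)
HMNZ@5: {A} ∩ {A,G,T} = {A} (intersection, +0)
GHMNRZ@5: {A,T} ∩ {A} = {A} (intersection, +0)
GR@6: {G} ∪ {A} = {A,G} (union, +1)
NZ@6: {T} ∩ {T} = {T} (intersection, +0)
MNZ@6: {G} ∪ {T} = {G,T} (union, +1)
HMNZ@6: {A} ∪ {G,T} = {A,G,T} (union, +1)
GHMNRZ@6: {A,G} ∩ {A,G,T} = {A,G} (intersection, +0)
per-site changes: [4, 4, 3, 4, 0, 3, 3]; total = 21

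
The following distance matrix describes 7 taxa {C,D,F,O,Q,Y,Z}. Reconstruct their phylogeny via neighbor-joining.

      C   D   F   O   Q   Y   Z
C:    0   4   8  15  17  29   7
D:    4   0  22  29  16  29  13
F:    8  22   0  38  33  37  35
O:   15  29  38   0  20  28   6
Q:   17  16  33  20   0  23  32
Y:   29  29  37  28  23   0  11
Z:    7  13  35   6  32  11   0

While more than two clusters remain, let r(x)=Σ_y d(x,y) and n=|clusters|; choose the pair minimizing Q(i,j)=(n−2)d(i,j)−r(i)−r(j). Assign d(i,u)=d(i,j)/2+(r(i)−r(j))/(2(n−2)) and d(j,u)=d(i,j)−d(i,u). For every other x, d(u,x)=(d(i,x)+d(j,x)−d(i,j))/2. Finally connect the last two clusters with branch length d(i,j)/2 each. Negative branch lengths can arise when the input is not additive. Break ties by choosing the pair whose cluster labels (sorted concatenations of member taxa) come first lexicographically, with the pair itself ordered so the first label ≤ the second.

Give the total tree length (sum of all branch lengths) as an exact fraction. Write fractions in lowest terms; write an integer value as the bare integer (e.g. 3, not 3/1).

1891/32

step 1: merge (C,F) at d=8, Q=-213; branch lengths C→-53/10, F→133/10; new cluster CF
  updated: d(CF,D)=9, d(CF,O)=45/2, d(CF,Q)=21, d(CF,Y)=29, d(CF,Z)=17
step 2: merge (O,Z) at d=6, Q=-321/2; branch lengths O→101/16, Z→-5/16; new cluster OZ
  updated: d(CF,OZ)=67/4, d(D,OZ)=18, d(OZ,Q)=23, d(OZ,Y)=33/2
step 3: merge (OZ,Y) at d=33/2, Q=-489/4; branch lengths OZ→35/8, Y→97/8; new cluster OYZ
  updated: d(CF,OYZ)=117/8, d(D,OYZ)=61/4, d(OYZ,Q)=59/4
step 4: merge (CF,D) at d=9, Q=-535/8; branch lengths CF→179/32, D→109/32; new cluster CDF
  updated: d(CDF,OYZ)=167/16, d(CDF,Q)=14
step 5: merge (CDF,OYZ) at d=167/16, Q=-627/16; branch lengths CDF→155/32, OYZ→179/32; new cluster CDFOYZ
  updated: d(CDFOYZ,Q)=293/32
step 6: merge (CDFOYZ,Q) at d=293/32; branch lengths CDFOYZ→293/64, Q→293/64; new cluster CDFOQYZ
final tree: ((((C:-53/10,F:133/10):179/32,D:109/32):155/32,((O:101/16,Z:-5/16):35/8,Y:97/8):179/32):293/64,Q:293/64)
total length: 1891/32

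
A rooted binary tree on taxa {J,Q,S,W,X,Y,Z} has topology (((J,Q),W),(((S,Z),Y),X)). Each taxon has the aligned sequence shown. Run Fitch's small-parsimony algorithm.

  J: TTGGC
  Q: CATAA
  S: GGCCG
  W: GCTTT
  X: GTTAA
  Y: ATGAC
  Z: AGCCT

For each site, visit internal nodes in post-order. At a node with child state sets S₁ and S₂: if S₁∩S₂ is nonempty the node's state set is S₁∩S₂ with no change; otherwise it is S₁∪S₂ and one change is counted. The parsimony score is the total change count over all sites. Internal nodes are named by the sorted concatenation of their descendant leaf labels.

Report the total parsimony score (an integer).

site 0, node JQ: J={T} ∪ Q={C} → {C,T} (+1)
site 0, node JQW: JQ={C,T} ∪ W={G} → {C,G,T} (+1)
site 0, node SZ: S={G} ∪ Z={A} → {A,G} (+1)
site 0, node SYZ: SZ={A,G} ∩ Y={A} → {A} (+0)
site 0, node SXYZ: SYZ={A} ∪ X={G} → {A,G} (+1)
site 0, node JQSWXYZ: JQW={C,G,T} ∩ SXYZ={A,G} → {G} (+0)
site 1, node JQ: J={T} ∪ Q={A} → {A,T} (+1)
site 1, node JQW: JQ={A,T} ∪ W={C} → {A,C,T} (+1)
site 1, node SZ: S={G} ∩ Z={G} → {G} (+0)
site 1, node SYZ: SZ={G} ∪ Y={T} → {G,T} (+1)
site 1, node SXYZ: SYZ={G,T} ∩ X={T} → {T} (+0)
site 1, node JQSWXYZ: JQW={A,C,T} ∩ SXYZ={T} → {T} (+0)
site 2, node JQ: J={G} ∪ Q={T} → {G,T} (+1)
site 2, node JQW: JQ={G,T} ∩ W={T} → {T} (+0)
site 2, node SZ: S={C} ∩ Z={C} → {C} (+0)
site 2, node SYZ: SZ={C} ∪ Y={G} → {C,G} (+1)
site 2, node SXYZ: SYZ={C,G} ∪ X={T} → {C,G,T} (+1)
site 2, node JQSWXYZ: JQW={T} ∩ SXYZ={C,G,T} → {T} (+0)
site 3, node JQ: J={G} ∪ Q={A} → {A,G} (+1)
site 3, node JQW: JQ={A,G} ∪ W={T} → {A,G,T} (+1)
site 3, node SZ: S={C} ∩ Z={C} → {C} (+0)
site 3, node SYZ: SZ={C} ∪ Y={A} → {A,C} (+1)
site 3, node SXYZ: SYZ={A,C} ∩ X={A} → {A} (+0)
site 3, node JQSWXYZ: JQW={A,G,T} ∩ SXYZ={A} → {A} (+0)
site 4, node JQ: J={C} ∪ Q={A} → {A,C} (+1)
site 4, node JQW: JQ={A,C} ∪ W={T} → {A,C,T} (+1)
site 4, node SZ: S={G} ∪ Z={T} → {G,T} (+1)
site 4, node SYZ: SZ={G,T} ∪ Y={C} → {C,G,T} (+1)
site 4, node SXYZ: SYZ={C,G,T} ∪ X={A} → {A,C,G,T} (+1)
site 4, node JQSWXYZ: JQW={A,C,T} ∩ SXYZ={A,C,G,T} → {A,C,T} (+0)
per-site changes: [4, 3, 3, 3, 5]; total = 18

18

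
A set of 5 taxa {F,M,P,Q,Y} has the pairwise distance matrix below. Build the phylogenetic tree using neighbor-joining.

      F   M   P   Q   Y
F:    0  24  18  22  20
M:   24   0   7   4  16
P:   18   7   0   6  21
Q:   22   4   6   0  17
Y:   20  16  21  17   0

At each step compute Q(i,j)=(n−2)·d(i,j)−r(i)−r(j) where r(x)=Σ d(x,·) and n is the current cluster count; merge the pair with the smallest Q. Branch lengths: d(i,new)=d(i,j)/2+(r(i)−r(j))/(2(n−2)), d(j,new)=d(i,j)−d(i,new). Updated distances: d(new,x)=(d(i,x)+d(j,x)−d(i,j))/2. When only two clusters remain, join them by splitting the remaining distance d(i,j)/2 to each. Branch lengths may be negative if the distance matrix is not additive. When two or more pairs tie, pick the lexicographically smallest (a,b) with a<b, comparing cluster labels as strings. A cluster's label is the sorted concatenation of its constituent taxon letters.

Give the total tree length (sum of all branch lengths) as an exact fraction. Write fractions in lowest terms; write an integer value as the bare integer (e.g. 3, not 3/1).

1. join F+Y (d=20, Q=-98) ⇒ FY; edges |F|=35/3, |Y|=25/3
  updated: d(FY,M)=10, d(FY,P)=19/2, d(FY,Q)=19/2
2. join FY+P (d=19/2, Q=-65/2) ⇒ FPY; edges |FY|=51/8, |P|=25/8
  updated: d(FPY,M)=15/4, d(FPY,Q)=3
3. join FPY+M (d=15/4, Q=-43/4) ⇒ FMPY; edges |FPY|=11/8, |M|=19/8
  updated: d(FMPY,Q)=13/8
4. join FMPY+Q (d=13/8) ⇒ FMPQY; edges |FMPY|=13/16, |Q|=13/16
final tree: ((((F:35/3,Y:25/3):51/8,P:25/8):11/8,M:19/8):13/16,Q:13/16)
total length: 279/8

279/8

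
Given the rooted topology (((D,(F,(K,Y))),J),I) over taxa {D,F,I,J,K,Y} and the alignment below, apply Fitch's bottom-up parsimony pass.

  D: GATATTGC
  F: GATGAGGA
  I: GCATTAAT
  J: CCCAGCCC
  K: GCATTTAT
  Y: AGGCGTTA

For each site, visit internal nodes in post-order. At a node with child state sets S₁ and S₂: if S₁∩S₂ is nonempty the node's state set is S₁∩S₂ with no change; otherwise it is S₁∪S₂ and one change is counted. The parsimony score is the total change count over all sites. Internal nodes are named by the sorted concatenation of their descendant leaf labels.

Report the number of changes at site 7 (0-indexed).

[col 0] KY: children K:{G}, Y:{A} ∪→ {A,G}; cost 1
[col 0] FKY: children F:{G}, KY:{A,G} ∩→ {G}; cost 0
[col 0] DFKY: children D:{G}, FKY:{G} ∩→ {G}; cost 0
[col 0] DFJKY: children DFKY:{G}, J:{C} ∪→ {C,G}; cost 1
[col 0] DFIJKY: children DFJKY:{C,G}, I:{G} ∩→ {G}; cost 0
[col 1] KY: children K:{C}, Y:{G} ∪→ {C,G}; cost 1
[col 1] FKY: children F:{A}, KY:{C,G} ∪→ {A,C,G}; cost 1
[col 1] DFKY: children D:{A}, FKY:{A,C,G} ∩→ {A}; cost 0
[col 1] DFJKY: children DFKY:{A}, J:{C} ∪→ {A,C}; cost 1
[col 1] DFIJKY: children DFJKY:{A,C}, I:{C} ∩→ {C}; cost 0
[col 2] KY: children K:{A}, Y:{G} ∪→ {A,G}; cost 1
[col 2] FKY: children F:{T}, KY:{A,G} ∪→ {A,G,T}; cost 1
[col 2] DFKY: children D:{T}, FKY:{A,G,T} ∩→ {T}; cost 0
[col 2] DFJKY: children DFKY:{T}, J:{C} ∪→ {C,T}; cost 1
[col 2] DFIJKY: children DFJKY:{C,T}, I:{A} ∪→ {A,C,T}; cost 1
[col 3] KY: children K:{T}, Y:{C} ∪→ {C,T}; cost 1
[col 3] FKY: children F:{G}, KY:{C,T} ∪→ {C,G,T}; cost 1
[col 3] DFKY: children D:{A}, FKY:{C,G,T} ∪→ {A,C,G,T}; cost 1
[col 3] DFJKY: children DFKY:{A,C,G,T}, J:{A} ∩→ {A}; cost 0
[col 3] DFIJKY: children DFJKY:{A}, I:{T} ∪→ {A,T}; cost 1
[col 4] KY: children K:{T}, Y:{G} ∪→ {G,T}; cost 1
[col 4] FKY: children F:{A}, KY:{G,T} ∪→ {A,G,T}; cost 1
[col 4] DFKY: children D:{T}, FKY:{A,G,T} ∩→ {T}; cost 0
[col 4] DFJKY: children DFKY:{T}, J:{G} ∪→ {G,T}; cost 1
[col 4] DFIJKY: children DFJKY:{G,T}, I:{T} ∩→ {T}; cost 0
[col 5] KY: children K:{T}, Y:{T} ∩→ {T}; cost 0
[col 5] FKY: children F:{G}, KY:{T} ∪→ {G,T}; cost 1
[col 5] DFKY: children D:{T}, FKY:{G,T} ∩→ {T}; cost 0
[col 5] DFJKY: children DFKY:{T}, J:{C} ∪→ {C,T}; cost 1
[col 5] DFIJKY: children DFJKY:{C,T}, I:{A} ∪→ {A,C,T}; cost 1
[col 6] KY: children K:{A}, Y:{T} ∪→ {A,T}; cost 1
[col 6] FKY: children F:{G}, KY:{A,T} ∪→ {A,G,T}; cost 1
[col 6] DFKY: children D:{G}, FKY:{A,G,T} ∩→ {G}; cost 0
[col 6] DFJKY: children DFKY:{G}, J:{C} ∪→ {C,G}; cost 1
[col 6] DFIJKY: children DFJKY:{C,G}, I:{A} ∪→ {A,C,G}; cost 1
[col 7] KY: children K:{T}, Y:{A} ∪→ {A,T}; cost 1
[col 7] FKY: children F:{A}, KY:{A,T} ∩→ {A}; cost 0
[col 7] DFKY: children D:{C}, FKY:{A} ∪→ {A,C}; cost 1
[col 7] DFJKY: children DFKY:{A,C}, J:{C} ∩→ {C}; cost 0
[col 7] DFIJKY: children DFJKY:{C}, I:{T} ∪→ {C,T}; cost 1
per-site changes: [2, 3, 4, 4, 3, 3, 4, 3]; total = 26

3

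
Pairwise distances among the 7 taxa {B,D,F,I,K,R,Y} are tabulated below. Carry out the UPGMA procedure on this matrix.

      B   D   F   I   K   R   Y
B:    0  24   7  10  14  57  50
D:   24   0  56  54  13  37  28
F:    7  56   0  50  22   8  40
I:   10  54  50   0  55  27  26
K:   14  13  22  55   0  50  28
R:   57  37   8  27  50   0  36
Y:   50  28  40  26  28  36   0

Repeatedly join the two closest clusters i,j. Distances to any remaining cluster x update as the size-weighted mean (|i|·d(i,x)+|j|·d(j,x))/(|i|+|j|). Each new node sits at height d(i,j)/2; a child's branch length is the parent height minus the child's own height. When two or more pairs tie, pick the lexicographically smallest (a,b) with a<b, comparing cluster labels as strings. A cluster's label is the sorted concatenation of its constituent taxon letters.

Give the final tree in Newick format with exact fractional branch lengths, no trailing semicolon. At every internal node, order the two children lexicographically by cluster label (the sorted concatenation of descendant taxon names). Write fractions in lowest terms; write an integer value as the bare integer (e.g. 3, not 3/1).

1. join B+F (d=7) ⇒ BF; edges |B|=7/2, |F|=7/2
  updated: d(BF,D)=40, d(BF,I)=30, d(BF,K)=18, d(BF,R)=65/2, d(BF,Y)=45
2. join D+K (d=13) ⇒ DK; edges |D|=13/2, |K|=13/2
  updated: d(BF,DK)=29, d(DK,I)=109/2, d(DK,R)=87/2, d(DK,Y)=28
3. join I+Y (d=26) ⇒ IY; edges |I|=13, |Y|=13
  updated: d(BF,IY)=75/2, d(DK,IY)=165/4, d(IY,R)=63/2
4. join BF+DK (d=29) ⇒ BDFK; edges |BF|=11, |DK|=8
  updated: d(BDFK,IY)=315/8, d(BDFK,R)=38
5. join IY+R (d=63/2) ⇒ IRY; edges |IY|=11/4, |R|=63/4
  updated: d(BDFK,IRY)=467/12
6. join BDFK+IRY (d=467/12) ⇒ BDFIKRY; edges |BDFK|=119/24, |IRY|=89/24
final tree: (((B:7/2,F:7/2):11,(D:13/2,K:13/2):8):119/24,((I:13,Y:13):11/4,R:63/4):89/24)
total length: 553/6

(((B:7/2,F:7/2):11,(D:13/2,K:13/2):8):119/24,((I:13,Y:13):11/4,R:63/4):89/24)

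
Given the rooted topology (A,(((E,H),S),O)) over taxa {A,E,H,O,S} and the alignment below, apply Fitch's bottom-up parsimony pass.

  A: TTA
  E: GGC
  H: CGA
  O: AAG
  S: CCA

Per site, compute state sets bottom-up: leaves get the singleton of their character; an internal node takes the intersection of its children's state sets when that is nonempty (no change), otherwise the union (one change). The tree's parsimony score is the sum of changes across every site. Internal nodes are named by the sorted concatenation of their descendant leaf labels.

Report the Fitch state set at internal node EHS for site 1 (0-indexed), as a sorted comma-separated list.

EH@0: {G} ∪ {C} = {C,G} (union, +1)
EHS@0: {C,G} ∩ {C} = {C} (intersection, +0)
EHOS@0: {C} ∪ {A} = {A,C} (union, +1)
AEHOS@0: {T} ∪ {A,C} = {A,C,T} (union, +1)
EH@1: {G} ∩ {G} = {G} (intersection, +0)
EHS@1: {G} ∪ {C} = {C,G} (union, +1)
EHOS@1: {C,G} ∪ {A} = {A,C,G} (union, +1)
AEHOS@1: {T} ∪ {A,C,G} = {A,C,G,T} (union, +1)
EH@2: {C} ∪ {A} = {A,C} (union, +1)
EHS@2: {A,C} ∩ {A} = {A} (intersection, +0)
EHOS@2: {A} ∪ {G} = {A,G} (union, +1)
AEHOS@2: {A} ∩ {A,G} = {A} (intersection, +0)
per-site changes: [3, 3, 2]; total = 8

C,G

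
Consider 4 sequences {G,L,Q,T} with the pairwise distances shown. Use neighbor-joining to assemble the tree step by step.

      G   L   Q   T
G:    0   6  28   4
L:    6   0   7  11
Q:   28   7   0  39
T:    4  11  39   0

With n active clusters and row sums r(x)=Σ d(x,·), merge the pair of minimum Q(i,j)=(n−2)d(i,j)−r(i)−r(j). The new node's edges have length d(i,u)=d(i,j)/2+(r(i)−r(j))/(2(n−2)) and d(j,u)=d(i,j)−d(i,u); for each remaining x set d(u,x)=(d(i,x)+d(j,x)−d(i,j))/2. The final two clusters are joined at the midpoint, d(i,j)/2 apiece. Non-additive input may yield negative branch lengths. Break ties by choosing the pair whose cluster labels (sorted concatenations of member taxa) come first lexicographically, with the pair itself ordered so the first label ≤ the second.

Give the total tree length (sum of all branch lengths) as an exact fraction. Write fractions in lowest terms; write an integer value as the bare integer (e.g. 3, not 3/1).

53/2

step 1: merge (G,T) at d=4, Q=-84; branch lengths G→-2, T→6; new cluster GT
  updated: d(GT,L)=13/2, d(GT,Q)=63/2
step 2: merge (GT,L) at d=13/2, Q=-45; branch lengths GT→31/2, L→-9; new cluster GLT
  updated: d(GLT,Q)=16
step 3: merge (GLT,Q) at d=16; branch lengths GLT→8, Q→8; new cluster GLQT
final tree: (((G:-2,T:6):31/2,L:-9):8,Q:8)
total length: 53/2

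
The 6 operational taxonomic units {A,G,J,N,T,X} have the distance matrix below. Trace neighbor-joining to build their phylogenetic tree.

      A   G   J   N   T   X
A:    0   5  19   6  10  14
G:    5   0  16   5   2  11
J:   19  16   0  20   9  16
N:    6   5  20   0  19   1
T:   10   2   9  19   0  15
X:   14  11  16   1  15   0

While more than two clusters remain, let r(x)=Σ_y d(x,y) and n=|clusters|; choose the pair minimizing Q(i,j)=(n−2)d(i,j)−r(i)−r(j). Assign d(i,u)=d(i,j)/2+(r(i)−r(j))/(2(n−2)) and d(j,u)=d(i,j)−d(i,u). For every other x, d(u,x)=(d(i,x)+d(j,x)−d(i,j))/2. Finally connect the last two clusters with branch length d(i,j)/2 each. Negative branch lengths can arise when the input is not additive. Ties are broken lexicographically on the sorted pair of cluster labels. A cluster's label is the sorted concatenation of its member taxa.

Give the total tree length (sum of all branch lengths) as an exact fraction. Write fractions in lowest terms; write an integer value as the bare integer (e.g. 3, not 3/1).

103/4

step 1: merge (N,X) at d=1, Q=-104; branch lengths N→-1/4, X→5/4; new cluster NX
  updated: d(A,NX)=19/2, d(G,NX)=15/2, d(J,NX)=35/2, d(NX,T)=33/2
step 2: merge (J,T) at d=9, Q=-72; branch lengths J→17/2, T→1/2; new cluster JT
  updated: d(A,JT)=10, d(G,JT)=9/2, d(JT,NX)=25/2
step 3: merge (A,NX) at d=19/2, Q=-35; branch lengths A→7/2, NX→6; new cluster ANX
  updated: d(ANX,G)=3/2, d(ANX,JT)=13/2
step 4: merge (ANX,G) at d=3/2, Q=-25/2; branch lengths ANX→7/4, G→-1/4; new cluster AGNX
  updated: d(AGNX,JT)=19/4
step 5: merge (AGNX,JT) at d=19/4; branch lengths AGNX→19/8, JT→19/8; new cluster AGJNTX
final tree: (((A:7/2,(N:-1/4,X:5/4):6):7/4,G:-1/4):19/8,(J:17/2,T:1/2):19/8)
total length: 103/4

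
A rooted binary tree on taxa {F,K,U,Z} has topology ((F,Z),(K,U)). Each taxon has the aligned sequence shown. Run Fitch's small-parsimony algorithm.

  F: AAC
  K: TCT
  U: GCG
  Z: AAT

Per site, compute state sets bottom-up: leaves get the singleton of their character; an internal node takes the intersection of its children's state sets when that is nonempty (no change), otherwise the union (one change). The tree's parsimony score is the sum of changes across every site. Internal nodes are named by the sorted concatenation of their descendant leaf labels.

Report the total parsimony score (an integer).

5

FZ@0: {A} ∩ {A} = {A} (intersection, +0)
KU@0: {T} ∪ {G} = {G,T} (union, +1)
FKUZ@0: {A} ∪ {G,T} = {A,G,T} (union, +1)
FZ@1: {A} ∩ {A} = {A} (intersection, +0)
KU@1: {C} ∩ {C} = {C} (intersection, +0)
FKUZ@1: {A} ∪ {C} = {A,C} (union, +1)
FZ@2: {C} ∪ {T} = {C,T} (union, +1)
KU@2: {T} ∪ {G} = {G,T} (union, +1)
FKUZ@2: {C,T} ∩ {G,T} = {T} (intersection, +0)
per-site changes: [2, 1, 2]; total = 5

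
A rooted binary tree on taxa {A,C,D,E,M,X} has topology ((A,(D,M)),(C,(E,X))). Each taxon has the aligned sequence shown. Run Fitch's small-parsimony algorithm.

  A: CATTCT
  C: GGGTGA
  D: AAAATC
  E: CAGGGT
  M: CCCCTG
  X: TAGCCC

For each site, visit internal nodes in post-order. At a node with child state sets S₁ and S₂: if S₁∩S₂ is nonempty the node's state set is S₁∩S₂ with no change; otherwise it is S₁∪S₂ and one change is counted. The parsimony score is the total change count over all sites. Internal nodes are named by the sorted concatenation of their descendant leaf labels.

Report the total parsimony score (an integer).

19

site 0, node DM: D={A} ∪ M={C} → {A,C} (+1)
site 0, node ADM: A={C} ∩ DM={A,C} → {C} (+0)
site 0, node EX: E={C} ∪ X={T} → {C,T} (+1)
site 0, node CEX: C={G} ∪ EX={C,T} → {C,G,T} (+1)
site 0, node ACDEMX: ADM={C} ∩ CEX={C,G,T} → {C} (+0)
site 1, node DM: D={A} ∪ M={C} → {A,C} (+1)
site 1, node ADM: A={A} ∩ DM={A,C} → {A} (+0)
site 1, node EX: E={A} ∩ X={A} → {A} (+0)
site 1, node CEX: C={G} ∪ EX={A} → {A,G} (+1)
site 1, node ACDEMX: ADM={A} ∩ CEX={A,G} → {A} (+0)
site 2, node DM: D={A} ∪ M={C} → {A,C} (+1)
site 2, node ADM: A={T} ∪ DM={A,C} → {A,C,T} (+1)
site 2, node EX: E={G} ∩ X={G} → {G} (+0)
site 2, node CEX: C={G} ∩ EX={G} → {G} (+0)
site 2, node ACDEMX: ADM={A,C,T} ∪ CEX={G} → {A,C,G,T} (+1)
site 3, node DM: D={A} ∪ M={C} → {A,C} (+1)
site 3, node ADM: A={T} ∪ DM={A,C} → {A,C,T} (+1)
site 3, node EX: E={G} ∪ X={C} → {C,G} (+1)
site 3, node CEX: C={T} ∪ EX={C,G} → {C,G,T} (+1)
site 3, node ACDEMX: ADM={A,C,T} ∩ CEX={C,G,T} → {C,T} (+0)
site 4, node DM: D={T} ∩ M={T} → {T} (+0)
site 4, node ADM: A={C} ∪ DM={T} → {C,T} (+1)
site 4, node EX: E={G} ∪ X={C} → {C,G} (+1)
site 4, node CEX: C={G} ∩ EX={C,G} → {G} (+0)
site 4, node ACDEMX: ADM={C,T} ∪ CEX={G} → {C,G,T} (+1)
site 5, node DM: D={C} ∪ M={G} → {C,G} (+1)
site 5, node ADM: A={T} ∪ DM={C,G} → {C,G,T} (+1)
site 5, node EX: E={T} ∪ X={C} → {C,T} (+1)
site 5, node CEX: C={A} ∪ EX={C,T} → {A,C,T} (+1)
site 5, node ACDEMX: ADM={C,G,T} ∩ CEX={A,C,T} → {C,T} (+0)
per-site changes: [3, 2, 3, 4, 3, 4]; total = 19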